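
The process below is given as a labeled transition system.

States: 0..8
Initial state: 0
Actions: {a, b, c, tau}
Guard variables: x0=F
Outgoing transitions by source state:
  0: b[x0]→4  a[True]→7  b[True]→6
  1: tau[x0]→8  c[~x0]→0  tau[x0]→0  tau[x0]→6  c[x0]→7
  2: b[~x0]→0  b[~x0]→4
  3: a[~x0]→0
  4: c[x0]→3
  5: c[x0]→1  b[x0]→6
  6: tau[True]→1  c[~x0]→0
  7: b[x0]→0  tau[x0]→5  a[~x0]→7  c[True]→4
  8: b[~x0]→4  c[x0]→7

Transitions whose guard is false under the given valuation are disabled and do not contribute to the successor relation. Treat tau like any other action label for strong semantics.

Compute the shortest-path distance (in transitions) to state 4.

Breadth-first toward 4:
  Layer 0: {0}
  Layer 1: {6,7}
  Layer 2: {1,4}
first hit 4 at d=2 via a·c

Answer: 2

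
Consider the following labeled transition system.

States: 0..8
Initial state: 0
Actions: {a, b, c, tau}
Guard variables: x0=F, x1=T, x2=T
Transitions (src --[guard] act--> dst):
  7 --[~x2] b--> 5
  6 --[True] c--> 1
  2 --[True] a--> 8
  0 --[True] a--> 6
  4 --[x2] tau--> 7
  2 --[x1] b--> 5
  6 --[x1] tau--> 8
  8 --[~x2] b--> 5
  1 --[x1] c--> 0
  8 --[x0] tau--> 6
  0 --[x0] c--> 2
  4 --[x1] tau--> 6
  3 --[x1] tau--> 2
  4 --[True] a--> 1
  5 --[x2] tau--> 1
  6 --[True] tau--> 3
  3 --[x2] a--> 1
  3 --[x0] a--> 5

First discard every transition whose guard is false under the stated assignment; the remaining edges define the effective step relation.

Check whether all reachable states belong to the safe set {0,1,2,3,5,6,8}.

Safe = {0,1,2,3,5,6,8}
Reach set: {0,1,2,3,5,6,8}
  0: ✓
  1: ✓
  2: ✓
  3: ✓
  5: ✓
  6: ✓
  8: ✓

Answer: INVARIANT HOLDS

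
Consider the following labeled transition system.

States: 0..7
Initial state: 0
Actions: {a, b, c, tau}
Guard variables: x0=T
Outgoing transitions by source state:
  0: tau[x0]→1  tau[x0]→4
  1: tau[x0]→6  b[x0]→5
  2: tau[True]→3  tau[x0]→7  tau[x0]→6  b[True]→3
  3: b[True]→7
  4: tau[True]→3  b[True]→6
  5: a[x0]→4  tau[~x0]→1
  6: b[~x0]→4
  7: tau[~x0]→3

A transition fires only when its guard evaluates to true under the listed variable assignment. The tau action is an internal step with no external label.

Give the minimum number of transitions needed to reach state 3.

BFS to 3:
  Layer 0: {0}
  Layer 1: {1,4}
  Layer 2: {3,5,6}
3 enters at depth 2; path tau·tau

Answer: 2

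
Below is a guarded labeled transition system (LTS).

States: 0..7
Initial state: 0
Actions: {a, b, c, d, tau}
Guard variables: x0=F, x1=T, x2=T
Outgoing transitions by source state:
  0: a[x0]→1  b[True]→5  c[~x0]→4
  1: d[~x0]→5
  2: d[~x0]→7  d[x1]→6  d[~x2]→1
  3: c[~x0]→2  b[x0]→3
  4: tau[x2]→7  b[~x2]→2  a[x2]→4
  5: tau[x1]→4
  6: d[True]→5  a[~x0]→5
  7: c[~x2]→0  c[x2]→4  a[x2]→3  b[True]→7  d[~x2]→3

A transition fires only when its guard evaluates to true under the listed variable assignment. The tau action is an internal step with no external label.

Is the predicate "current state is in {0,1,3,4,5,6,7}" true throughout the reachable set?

Answer: INVARIANT VIOLATED at state 2

Analysis:
Inv-set: {0,1,3,4,5,6,7}
R = {0,2,3,4,5,6,7}
  0: ok
  2: VIOLATES
  3: ok
  4: ok
  5: ok
  6: ok
  7: ok
reach 2 via c·tau·a·c — violates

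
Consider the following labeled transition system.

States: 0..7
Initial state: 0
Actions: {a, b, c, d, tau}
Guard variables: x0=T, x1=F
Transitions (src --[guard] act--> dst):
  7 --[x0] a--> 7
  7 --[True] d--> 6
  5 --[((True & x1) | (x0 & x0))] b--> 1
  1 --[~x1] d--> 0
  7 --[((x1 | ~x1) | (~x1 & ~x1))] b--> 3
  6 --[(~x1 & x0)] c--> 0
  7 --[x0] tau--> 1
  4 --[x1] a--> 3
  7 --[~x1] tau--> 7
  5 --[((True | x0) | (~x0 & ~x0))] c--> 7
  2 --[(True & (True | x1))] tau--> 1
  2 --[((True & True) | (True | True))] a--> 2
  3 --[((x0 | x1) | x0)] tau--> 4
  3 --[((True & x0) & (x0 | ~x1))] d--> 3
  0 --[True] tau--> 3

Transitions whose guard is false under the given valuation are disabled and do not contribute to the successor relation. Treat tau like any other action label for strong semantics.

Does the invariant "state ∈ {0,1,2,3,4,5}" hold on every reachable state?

Answer: INVARIANT HOLDS

Trace:
Safe = {0,1,2,3,4,5}
R = {0,3,4}
  0: ok
  3: ok
  4: ok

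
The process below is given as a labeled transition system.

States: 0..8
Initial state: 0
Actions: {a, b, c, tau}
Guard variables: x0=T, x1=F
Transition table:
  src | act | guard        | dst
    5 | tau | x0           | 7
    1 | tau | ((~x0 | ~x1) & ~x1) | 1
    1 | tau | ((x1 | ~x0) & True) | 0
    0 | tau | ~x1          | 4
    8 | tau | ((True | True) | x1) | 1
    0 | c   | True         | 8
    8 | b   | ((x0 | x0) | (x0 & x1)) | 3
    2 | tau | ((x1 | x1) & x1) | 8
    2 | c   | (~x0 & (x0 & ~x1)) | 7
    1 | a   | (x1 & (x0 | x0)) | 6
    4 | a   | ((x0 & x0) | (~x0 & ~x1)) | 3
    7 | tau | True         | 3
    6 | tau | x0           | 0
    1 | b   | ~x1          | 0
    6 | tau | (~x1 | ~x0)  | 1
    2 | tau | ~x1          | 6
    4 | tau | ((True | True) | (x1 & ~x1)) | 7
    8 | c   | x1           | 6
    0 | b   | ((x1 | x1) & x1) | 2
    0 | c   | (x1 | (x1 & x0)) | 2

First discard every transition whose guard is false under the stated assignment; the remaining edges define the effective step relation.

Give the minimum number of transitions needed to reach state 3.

Answer: 2

Working:
Breadth-first toward 3:
  L0 = {0}
  L1 = {4,8}
  L2 = {1,3,7}
depth(3)=2, e.g. c·b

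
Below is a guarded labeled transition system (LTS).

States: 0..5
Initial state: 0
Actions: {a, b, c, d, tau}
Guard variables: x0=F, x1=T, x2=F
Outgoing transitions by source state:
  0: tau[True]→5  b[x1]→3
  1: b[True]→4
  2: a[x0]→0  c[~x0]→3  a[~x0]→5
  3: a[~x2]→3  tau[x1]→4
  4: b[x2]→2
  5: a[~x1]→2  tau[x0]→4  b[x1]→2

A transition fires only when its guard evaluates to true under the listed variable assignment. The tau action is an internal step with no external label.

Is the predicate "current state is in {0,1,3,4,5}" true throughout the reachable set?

Answer: INVARIANT VIOLATED at state 2

Working:
Allowed set {0,1,3,4,5}
Reach set: {0,2,3,4,5}
  0: safe
  2: VIOLATES
  3: safe
  4: safe
  5: safe
witness against invariant: tau·b → 2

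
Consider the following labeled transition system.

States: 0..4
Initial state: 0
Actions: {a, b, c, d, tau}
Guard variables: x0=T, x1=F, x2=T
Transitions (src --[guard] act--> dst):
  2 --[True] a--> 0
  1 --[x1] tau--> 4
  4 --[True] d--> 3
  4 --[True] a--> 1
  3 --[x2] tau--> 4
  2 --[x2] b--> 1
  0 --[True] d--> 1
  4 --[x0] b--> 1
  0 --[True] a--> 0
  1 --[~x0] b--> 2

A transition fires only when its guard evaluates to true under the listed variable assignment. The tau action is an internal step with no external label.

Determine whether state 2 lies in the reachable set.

Guard filter leaves 8 enabled edge(s).
depth 0: {0}
depth 1: {1}  total {0,1}
Reachable = {0,1}

Answer: UNREACHABLE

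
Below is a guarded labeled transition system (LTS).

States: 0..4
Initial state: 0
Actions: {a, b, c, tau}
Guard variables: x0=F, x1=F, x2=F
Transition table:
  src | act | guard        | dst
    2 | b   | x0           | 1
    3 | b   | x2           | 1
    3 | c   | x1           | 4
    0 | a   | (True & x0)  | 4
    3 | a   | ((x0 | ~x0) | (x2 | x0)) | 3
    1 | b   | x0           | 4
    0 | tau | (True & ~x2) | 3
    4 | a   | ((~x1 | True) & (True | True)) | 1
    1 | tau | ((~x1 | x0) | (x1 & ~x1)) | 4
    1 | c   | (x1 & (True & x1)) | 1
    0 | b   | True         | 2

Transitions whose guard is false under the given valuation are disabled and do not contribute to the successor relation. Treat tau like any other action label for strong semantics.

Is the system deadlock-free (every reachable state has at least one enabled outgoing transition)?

Answer: DEADLOCK at state 2

Analysis:
Reach set: {0,2,3}
  0: b→2  tau→3  [2 exit(s)]
  2: ∅  [deadlock]
  3: a→3  [1 exit(s)]
trace reaching 2: b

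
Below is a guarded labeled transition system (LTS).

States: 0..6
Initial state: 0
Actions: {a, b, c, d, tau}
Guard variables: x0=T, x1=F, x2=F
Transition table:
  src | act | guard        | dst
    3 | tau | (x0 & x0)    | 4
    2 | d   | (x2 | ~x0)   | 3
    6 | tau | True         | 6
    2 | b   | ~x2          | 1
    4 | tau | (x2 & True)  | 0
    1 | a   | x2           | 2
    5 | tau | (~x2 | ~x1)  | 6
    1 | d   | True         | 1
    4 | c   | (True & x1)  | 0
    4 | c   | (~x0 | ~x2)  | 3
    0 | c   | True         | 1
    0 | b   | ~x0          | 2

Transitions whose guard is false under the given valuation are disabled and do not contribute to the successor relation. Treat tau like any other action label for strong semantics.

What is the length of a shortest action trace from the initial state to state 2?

BFS to 2:
  depth 0: {0}
  depth 1: {1}
2 never appears.

Answer: UNREACHABLE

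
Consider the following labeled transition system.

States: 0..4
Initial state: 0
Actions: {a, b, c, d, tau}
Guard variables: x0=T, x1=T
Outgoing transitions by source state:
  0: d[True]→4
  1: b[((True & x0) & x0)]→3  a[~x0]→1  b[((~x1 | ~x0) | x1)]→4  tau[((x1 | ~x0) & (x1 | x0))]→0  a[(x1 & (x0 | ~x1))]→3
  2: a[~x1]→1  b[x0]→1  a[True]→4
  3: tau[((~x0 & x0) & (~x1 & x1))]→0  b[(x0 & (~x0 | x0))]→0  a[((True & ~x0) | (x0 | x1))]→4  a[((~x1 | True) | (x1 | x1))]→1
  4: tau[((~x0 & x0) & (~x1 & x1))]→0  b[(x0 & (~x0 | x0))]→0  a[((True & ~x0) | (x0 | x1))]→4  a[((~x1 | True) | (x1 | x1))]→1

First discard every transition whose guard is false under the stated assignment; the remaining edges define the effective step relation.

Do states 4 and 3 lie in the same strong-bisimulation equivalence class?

Compute ~ classes (split until stable):
  round 0: {{0,1,2,3,4}}
  round 1: {{0},{1},{2,3,4}}
  round 2: {{0},{1},{2},{3,4}}
4 equivalence class(es) (converged in 3)
[4]={3,4}  [3]={3,4}

Answer: BISIMILAR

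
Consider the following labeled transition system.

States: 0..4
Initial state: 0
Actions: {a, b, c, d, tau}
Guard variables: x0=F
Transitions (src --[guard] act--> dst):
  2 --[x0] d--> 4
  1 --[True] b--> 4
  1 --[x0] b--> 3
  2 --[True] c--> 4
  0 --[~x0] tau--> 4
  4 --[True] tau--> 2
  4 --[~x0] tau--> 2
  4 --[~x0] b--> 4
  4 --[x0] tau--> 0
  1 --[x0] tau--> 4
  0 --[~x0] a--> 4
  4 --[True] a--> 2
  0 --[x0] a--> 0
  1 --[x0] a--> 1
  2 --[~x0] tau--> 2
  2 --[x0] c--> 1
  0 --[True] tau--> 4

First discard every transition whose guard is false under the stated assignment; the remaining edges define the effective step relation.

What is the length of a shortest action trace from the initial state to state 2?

Answer: 2

Trace:
Breadth-first toward 2:
  depth 0: {0}
  depth 1: {4}
  depth 2: {2}
first hit 2 at d=2 via a·a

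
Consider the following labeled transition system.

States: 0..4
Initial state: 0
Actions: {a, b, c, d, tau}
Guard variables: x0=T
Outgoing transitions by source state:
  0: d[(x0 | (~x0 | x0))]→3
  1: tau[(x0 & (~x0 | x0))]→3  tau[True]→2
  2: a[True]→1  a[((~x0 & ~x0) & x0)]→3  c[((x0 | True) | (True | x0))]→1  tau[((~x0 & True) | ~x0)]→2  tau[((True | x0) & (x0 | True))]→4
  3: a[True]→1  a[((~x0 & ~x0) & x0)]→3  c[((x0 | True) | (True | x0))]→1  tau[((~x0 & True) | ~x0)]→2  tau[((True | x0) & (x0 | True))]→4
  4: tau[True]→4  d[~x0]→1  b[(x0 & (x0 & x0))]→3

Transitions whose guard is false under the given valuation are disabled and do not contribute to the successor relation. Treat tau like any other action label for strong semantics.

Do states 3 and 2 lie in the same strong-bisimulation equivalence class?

Answer: BISIMILAR

Working:
Bisimulation quotient by refinement:
  P[0] = {{0,1,2,3,4}}
  P[1] = {{0},{1},{2,3},{4}}
stable after 2 split(s): 4 block(s)
3∈{2,3}, 2∈{2,3}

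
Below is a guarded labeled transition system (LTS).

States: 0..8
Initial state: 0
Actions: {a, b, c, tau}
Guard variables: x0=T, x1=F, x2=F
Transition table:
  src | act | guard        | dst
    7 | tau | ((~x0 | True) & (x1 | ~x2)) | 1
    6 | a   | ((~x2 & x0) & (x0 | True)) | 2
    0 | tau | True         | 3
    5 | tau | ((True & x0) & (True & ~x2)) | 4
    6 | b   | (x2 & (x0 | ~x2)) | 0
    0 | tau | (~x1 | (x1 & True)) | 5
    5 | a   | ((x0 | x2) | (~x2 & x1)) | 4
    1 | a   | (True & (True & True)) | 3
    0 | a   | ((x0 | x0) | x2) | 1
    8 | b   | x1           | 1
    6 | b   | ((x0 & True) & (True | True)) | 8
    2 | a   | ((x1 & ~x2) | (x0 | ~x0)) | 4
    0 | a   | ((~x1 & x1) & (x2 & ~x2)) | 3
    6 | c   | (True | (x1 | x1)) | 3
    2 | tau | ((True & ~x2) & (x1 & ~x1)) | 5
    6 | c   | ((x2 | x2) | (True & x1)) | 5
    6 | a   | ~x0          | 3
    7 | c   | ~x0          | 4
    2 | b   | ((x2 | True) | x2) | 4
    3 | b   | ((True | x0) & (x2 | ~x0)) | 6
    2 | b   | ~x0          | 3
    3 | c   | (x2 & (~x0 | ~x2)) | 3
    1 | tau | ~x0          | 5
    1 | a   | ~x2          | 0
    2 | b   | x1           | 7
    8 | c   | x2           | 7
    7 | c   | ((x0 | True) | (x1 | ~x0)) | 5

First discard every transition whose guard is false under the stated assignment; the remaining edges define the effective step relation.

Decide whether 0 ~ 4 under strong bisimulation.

Answer: NOT BISIMILAR

Analysis:
Refine partition for ~:
  P[0] = {{0,1,2,3,4,5,6,7,8}}
  P[1] = {{0,5},{1},{2},{3,4,8},{6},{7}}
  P[2] = {{0},{1},{2},{3,4,8},{5},{6},{7}}
7 equivalence class(es) (converged in 3)
0∈{0}, 4∈{3,4,8}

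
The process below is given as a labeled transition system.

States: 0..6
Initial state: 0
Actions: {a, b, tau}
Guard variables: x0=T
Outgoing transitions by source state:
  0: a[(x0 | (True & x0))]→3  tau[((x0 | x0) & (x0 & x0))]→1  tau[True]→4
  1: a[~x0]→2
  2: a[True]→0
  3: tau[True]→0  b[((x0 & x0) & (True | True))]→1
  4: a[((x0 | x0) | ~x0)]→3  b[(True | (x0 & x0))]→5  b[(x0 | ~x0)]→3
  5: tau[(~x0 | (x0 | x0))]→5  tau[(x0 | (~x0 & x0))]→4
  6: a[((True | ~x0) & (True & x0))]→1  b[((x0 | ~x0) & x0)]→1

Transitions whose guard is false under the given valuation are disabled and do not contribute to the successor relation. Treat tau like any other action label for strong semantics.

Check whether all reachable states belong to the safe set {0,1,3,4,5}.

Inv-set: {0,1,3,4,5}
Reach set: {0,1,3,4,5}
  0: safe
  1: safe
  3: safe
  4: safe
  5: safe

Answer: INVARIANT HOLDS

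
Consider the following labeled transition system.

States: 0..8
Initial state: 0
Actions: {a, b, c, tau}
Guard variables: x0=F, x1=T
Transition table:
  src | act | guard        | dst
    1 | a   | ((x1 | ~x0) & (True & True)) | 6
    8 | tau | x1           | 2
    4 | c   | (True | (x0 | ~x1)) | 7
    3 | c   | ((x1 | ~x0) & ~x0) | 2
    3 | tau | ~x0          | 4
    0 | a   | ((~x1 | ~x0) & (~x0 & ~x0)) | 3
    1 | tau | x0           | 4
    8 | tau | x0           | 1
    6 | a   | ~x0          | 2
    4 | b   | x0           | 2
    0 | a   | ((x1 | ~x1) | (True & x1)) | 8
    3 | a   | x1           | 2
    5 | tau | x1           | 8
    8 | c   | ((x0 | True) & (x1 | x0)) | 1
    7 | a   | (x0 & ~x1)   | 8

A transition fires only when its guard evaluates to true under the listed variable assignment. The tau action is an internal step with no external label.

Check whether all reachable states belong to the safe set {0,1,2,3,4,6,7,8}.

Inv-set: {0,1,2,3,4,6,7,8}
R = {0,1,2,3,4,6,7,8}
  0: safe
  1: safe
  2: safe
  3: safe
  4: safe
  6: safe
  7: safe
  8: safe

Answer: INVARIANT HOLDS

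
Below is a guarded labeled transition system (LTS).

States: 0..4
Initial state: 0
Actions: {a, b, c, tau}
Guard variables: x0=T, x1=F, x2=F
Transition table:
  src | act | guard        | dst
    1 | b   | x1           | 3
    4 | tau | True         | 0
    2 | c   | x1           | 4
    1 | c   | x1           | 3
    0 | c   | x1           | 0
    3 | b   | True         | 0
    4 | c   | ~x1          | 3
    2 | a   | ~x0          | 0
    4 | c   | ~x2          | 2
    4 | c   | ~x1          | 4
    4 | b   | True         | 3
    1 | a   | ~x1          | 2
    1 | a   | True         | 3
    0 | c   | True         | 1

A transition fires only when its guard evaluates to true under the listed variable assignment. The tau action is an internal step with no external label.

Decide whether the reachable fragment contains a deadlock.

Reach set: {0,1,2,3}
  0: c→1  [1 out]
  1: a→2  a→3  [2 out]
  2: ∅  [no exit]
  3: b→0  [1 out]
trace reaching 2: c·a

Answer: DEADLOCK at state 2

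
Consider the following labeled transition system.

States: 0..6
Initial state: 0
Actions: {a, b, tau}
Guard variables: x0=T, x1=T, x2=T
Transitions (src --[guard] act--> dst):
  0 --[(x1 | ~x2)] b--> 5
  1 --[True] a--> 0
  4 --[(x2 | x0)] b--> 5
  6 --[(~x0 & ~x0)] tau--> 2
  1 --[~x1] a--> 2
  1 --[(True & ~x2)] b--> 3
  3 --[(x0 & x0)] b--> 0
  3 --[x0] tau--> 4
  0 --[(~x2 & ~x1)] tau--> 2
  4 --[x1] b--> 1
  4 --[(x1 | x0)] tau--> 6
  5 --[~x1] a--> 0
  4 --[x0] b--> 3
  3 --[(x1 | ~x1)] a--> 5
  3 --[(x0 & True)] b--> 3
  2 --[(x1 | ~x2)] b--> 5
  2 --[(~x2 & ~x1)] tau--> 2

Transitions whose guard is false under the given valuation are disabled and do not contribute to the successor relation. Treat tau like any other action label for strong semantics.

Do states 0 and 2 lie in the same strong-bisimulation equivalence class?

Refine partition for ~:
  P[0] = {{0,1,2,3,4,5,6}}
  P[1] = {{0,2},{1},{3},{4},{5,6}}
5 equivalence class(es) (converged in 2)
class of 0: {0,2}; class of 2: {0,2}

Answer: BISIMILAR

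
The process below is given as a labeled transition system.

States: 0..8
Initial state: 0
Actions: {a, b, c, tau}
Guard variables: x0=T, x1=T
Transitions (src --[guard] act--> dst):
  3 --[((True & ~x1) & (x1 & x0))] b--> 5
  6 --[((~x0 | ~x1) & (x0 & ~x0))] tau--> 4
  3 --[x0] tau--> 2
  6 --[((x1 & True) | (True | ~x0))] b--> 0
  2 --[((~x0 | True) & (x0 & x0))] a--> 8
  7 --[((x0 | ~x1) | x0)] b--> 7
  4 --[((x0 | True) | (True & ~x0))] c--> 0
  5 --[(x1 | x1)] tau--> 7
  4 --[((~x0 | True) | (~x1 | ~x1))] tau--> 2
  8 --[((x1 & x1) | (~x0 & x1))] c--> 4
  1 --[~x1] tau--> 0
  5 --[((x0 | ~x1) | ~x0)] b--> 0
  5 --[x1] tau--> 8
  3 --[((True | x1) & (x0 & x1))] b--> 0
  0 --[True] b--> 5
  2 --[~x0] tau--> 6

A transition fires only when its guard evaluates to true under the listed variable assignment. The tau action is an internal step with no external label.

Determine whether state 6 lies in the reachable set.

Answer: UNREACHABLE

Working:
After dropping false guards: 12 live edges.
depth 0: {0}
depth 1: {5}  now seen {0,5}
depth 2: {7,8}  now seen {0,5,7,8}
depth 3: {4}  now seen {0,4,5,7,8}
depth 4: {2}  now seen {0,2,4,5,7,8}
R = {0,2,4,5,7,8}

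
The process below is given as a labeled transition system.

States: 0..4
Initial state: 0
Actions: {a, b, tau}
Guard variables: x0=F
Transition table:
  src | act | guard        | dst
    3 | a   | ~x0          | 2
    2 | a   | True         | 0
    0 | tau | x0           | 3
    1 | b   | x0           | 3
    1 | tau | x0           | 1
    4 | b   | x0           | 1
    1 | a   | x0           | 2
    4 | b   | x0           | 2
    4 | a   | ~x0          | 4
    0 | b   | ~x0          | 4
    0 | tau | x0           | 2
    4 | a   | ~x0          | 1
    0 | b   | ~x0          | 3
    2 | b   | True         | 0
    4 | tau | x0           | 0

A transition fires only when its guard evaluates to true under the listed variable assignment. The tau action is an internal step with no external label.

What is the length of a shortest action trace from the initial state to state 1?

Answer: 2

Trace:
BFS to 1:
  L0 = {0}
  L1 = {3,4}
  L2 = {1,2}
depth(1)=2, e.g. b·a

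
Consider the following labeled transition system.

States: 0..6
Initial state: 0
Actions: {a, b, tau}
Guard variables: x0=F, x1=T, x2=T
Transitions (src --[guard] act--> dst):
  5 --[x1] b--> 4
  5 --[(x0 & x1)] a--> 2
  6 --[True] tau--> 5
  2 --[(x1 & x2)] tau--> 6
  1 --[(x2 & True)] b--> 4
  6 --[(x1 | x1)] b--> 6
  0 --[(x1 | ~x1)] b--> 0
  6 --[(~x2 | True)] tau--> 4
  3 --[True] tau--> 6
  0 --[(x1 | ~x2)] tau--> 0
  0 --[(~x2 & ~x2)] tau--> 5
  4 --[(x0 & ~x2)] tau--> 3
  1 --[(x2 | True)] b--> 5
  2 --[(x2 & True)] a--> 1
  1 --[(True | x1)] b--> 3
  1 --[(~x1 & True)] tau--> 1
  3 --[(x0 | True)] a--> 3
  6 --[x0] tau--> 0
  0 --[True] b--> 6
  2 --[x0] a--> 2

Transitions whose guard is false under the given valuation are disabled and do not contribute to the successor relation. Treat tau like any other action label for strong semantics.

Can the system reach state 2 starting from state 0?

Answer: UNREACHABLE

Working:
14 transition(s) survive guard evaluation.
depth 0: {0}
depth 1: {6}  total {0,6}
depth 2: {4,5}  total {0,4,5,6}
R = {0,4,5,6}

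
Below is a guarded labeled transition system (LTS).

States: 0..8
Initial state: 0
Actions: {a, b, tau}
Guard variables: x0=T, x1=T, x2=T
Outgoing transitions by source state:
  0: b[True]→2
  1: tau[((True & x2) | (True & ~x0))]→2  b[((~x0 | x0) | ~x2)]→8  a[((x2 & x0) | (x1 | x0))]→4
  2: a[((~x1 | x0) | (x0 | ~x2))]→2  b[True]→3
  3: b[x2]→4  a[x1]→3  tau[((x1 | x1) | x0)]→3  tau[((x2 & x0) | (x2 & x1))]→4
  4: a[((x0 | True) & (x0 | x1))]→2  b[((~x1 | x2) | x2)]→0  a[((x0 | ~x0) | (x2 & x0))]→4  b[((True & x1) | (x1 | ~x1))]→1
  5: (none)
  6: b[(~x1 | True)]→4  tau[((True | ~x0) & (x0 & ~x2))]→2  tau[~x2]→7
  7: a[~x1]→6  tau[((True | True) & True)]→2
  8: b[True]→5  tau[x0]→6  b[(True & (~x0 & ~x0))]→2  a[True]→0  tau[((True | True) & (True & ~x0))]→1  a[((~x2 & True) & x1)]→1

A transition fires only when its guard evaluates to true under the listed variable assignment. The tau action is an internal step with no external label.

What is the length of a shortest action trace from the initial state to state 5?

Layered search for 5:
  L0 = {0}
  L1 = {2}
  L2 = {3}
  L3 = {4}
  L4 = {1}
  L5 = {8}
  L6 = {5,6}
5 enters at depth 6; path b·b·b·b·b·b

Answer: 6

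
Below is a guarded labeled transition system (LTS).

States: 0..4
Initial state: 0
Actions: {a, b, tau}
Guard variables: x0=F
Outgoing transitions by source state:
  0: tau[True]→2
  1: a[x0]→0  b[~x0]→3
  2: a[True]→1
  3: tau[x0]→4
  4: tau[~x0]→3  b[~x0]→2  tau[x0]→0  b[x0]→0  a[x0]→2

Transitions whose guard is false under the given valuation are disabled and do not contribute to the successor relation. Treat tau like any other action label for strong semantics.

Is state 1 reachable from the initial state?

Answer: REACHABLE

Working:
After dropping false guards: 5 live edges.
L0 = {0}
L1 = {2}  cumulative {0,2}
L2 = {1}  cumulative {0,1,2}
L3 = {3}  cumulative {0,1,2,3}
Reach set: {0,1,2,3}
trace reaching 1: tau·a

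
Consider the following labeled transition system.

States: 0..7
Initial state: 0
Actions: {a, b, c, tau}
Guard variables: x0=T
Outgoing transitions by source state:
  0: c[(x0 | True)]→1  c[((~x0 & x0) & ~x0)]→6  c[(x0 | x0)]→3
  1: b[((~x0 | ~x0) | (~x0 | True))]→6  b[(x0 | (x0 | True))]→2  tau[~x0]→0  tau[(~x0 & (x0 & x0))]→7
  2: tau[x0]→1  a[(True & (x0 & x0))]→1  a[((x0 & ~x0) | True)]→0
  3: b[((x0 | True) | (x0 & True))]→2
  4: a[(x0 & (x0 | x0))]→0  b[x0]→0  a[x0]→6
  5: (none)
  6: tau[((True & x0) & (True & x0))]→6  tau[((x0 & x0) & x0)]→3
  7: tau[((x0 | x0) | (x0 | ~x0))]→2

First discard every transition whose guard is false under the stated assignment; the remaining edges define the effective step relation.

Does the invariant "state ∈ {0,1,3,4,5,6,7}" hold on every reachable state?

Inv-set: {0,1,3,4,5,6,7}
R = {0,1,2,3,6}
  0: ok
  1: ok
  2: VIOLATES
  3: ok
  6: ok
counterexample path to 2: c·b

Answer: INVARIANT VIOLATED at state 2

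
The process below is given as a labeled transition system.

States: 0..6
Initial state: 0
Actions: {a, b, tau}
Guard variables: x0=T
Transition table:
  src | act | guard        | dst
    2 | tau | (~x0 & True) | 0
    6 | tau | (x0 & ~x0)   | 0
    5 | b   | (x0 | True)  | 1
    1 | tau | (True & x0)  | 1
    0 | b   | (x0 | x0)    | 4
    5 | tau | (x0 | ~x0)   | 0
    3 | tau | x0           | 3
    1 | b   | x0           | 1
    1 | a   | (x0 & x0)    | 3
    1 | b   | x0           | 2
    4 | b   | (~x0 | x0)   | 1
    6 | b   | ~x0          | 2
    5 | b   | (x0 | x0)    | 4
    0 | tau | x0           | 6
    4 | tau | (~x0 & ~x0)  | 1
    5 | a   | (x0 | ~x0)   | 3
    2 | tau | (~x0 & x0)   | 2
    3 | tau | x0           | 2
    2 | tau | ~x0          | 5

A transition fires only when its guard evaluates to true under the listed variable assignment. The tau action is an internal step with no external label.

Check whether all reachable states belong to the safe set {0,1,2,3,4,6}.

Inv-set: {0,1,2,3,4,6}
Reachable = {0,1,2,3,4,6}
  0: ✓
  1: ✓
  2: ✓
  3: ✓
  4: ✓
  6: ✓

Answer: INVARIANT HOLDS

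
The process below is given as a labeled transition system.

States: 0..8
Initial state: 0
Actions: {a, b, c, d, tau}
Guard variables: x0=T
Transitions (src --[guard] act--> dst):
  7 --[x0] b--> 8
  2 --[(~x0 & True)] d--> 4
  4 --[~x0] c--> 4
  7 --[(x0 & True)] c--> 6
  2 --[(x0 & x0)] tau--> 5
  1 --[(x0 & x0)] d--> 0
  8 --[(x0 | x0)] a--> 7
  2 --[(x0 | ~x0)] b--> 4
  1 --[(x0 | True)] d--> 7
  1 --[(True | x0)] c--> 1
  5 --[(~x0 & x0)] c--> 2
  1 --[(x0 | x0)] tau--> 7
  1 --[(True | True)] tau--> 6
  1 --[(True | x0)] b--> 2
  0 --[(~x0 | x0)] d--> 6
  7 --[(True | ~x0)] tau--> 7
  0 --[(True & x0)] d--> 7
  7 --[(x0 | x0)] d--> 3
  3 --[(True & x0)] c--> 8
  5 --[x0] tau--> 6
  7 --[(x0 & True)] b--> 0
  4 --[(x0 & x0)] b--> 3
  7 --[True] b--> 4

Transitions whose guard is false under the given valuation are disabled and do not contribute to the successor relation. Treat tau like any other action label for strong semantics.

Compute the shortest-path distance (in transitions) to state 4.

BFS to 4:
  depth 0: {0}
  depth 1: {6,7}
  depth 2: {3,4,8}
depth(4)=2, e.g. d·b

Answer: 2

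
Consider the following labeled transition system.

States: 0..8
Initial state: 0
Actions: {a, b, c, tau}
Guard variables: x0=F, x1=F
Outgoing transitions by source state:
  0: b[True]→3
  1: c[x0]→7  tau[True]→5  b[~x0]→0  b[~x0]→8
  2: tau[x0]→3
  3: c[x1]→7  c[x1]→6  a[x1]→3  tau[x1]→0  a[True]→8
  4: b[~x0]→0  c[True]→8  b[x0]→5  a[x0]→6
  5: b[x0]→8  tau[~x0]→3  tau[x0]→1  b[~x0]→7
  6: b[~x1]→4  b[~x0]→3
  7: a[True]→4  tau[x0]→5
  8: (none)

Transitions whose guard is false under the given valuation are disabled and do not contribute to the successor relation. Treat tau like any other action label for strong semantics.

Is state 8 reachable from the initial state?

After dropping false guards: 12 live edges.
depth 0: {0}
depth 1: {3}  cumulative {0,3}
depth 2: {8}  cumulative {0,3,8}
Reachable = {0,3,8}
trace reaching 8: b·a

Answer: REACHABLE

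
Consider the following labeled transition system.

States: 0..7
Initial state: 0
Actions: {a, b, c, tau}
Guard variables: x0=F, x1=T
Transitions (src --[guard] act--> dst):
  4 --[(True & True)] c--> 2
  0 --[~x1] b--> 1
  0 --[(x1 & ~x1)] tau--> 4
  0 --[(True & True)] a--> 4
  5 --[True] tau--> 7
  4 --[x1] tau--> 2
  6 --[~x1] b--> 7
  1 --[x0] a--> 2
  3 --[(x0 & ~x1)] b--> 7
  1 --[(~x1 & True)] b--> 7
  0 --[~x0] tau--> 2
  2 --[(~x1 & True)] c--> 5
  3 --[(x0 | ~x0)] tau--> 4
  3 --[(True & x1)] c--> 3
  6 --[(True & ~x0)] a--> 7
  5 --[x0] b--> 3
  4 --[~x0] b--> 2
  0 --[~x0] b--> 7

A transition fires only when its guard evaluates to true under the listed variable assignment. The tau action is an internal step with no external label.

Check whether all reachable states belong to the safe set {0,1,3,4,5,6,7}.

Answer: INVARIANT VIOLATED at state 2

Analysis:
Safe = {0,1,3,4,5,6,7}
Reach set: {0,2,4,7}
  0: safe
  2: VIOLATES
  4: safe
  7: safe
counterexample path to 2: tau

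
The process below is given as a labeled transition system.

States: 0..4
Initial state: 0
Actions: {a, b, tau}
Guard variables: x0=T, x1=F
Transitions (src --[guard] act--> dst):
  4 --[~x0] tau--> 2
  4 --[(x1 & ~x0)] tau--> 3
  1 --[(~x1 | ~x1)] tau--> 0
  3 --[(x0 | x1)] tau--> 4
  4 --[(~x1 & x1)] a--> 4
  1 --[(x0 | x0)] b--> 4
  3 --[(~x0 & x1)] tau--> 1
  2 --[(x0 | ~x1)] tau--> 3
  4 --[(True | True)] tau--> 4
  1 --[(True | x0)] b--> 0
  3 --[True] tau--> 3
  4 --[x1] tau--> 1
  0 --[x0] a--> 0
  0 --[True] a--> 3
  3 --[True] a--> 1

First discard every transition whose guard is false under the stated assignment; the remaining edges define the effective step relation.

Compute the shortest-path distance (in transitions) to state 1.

BFS to 1:
  L0 = {0}
  L1 = {3}
  L2 = {1,4}
depth(1)=2, e.g. a·a

Answer: 2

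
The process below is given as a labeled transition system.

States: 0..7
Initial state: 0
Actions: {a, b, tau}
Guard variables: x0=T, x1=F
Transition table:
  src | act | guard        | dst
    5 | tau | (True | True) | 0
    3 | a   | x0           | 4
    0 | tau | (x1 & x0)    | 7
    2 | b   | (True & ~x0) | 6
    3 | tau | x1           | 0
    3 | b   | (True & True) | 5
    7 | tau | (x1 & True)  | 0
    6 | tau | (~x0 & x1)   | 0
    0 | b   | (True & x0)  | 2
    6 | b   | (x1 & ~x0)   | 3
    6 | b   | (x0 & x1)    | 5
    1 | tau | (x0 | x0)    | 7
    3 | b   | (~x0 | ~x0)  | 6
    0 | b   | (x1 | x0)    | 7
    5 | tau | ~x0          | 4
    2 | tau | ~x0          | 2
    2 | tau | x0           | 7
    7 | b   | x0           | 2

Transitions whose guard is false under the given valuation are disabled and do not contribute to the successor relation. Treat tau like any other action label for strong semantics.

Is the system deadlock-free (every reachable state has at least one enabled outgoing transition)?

Reach set: {0,2,7}
  0: b→2  b→7  [2 out]
  2: tau→7  [1 out]
  7: b→2  [1 out]

Answer: DEADLOCK-FREE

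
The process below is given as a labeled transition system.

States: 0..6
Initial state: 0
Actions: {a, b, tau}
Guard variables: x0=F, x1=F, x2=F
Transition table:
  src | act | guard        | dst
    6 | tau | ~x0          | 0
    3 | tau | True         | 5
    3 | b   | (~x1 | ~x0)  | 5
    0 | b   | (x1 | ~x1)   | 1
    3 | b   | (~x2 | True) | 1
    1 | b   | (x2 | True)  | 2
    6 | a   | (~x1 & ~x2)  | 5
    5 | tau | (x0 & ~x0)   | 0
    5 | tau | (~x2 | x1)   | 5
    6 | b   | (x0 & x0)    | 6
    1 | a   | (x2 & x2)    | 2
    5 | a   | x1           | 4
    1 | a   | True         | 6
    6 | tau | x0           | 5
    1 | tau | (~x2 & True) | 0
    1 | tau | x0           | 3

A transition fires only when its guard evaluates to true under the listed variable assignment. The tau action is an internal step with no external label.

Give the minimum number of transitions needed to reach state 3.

Layered search for 3:
  L0 = {0}
  L1 = {1}
  L2 = {2,6}
  L3 = {5}
3 never appears.

Answer: UNREACHABLE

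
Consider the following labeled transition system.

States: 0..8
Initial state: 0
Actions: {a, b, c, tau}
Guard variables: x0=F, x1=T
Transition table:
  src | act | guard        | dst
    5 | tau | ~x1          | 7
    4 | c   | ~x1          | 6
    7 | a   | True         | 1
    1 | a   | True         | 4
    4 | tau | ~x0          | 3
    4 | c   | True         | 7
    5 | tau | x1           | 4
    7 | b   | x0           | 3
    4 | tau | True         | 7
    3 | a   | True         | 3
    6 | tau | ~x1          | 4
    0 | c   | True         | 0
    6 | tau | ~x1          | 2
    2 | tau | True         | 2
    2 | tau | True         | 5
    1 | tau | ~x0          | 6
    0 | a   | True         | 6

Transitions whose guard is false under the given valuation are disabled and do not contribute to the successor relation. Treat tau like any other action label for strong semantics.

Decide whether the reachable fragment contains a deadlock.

Reach set: {0,6}
  0: a→6  c→0  [2 exit(s)]
  6: ∅  [deadlock]
trace reaching 6: a

Answer: DEADLOCK at state 6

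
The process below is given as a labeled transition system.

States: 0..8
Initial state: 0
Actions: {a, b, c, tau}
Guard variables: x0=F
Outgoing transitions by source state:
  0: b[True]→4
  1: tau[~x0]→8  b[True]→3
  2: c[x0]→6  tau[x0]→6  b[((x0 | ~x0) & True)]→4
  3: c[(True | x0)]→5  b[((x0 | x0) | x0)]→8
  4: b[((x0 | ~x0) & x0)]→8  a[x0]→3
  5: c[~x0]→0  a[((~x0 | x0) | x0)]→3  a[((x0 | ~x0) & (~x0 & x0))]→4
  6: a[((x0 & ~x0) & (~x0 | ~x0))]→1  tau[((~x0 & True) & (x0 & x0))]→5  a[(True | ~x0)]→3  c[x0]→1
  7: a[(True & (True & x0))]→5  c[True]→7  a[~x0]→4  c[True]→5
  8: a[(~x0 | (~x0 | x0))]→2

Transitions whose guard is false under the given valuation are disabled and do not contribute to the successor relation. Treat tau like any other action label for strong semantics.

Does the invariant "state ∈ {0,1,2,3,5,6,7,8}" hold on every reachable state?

Answer: INVARIANT VIOLATED at state 4

Working:
Inv-set: {0,1,2,3,5,6,7,8}
R = {0,4}
  0: safe
  4: outside
reach 4 via b — violates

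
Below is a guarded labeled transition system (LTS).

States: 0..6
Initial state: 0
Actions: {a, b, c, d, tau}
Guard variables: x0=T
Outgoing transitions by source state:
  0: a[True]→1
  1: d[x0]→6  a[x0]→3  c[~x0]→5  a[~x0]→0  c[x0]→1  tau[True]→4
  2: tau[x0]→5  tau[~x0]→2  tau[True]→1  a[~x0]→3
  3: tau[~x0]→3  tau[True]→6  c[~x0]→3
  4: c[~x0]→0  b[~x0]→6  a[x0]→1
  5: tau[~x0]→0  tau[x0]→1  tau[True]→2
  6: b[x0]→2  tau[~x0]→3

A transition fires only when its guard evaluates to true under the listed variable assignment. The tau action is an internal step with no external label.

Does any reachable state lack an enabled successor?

R = {0,1,2,3,4,5,6}
  0: a→1  [deg 1]
  1: a→3  c→1  d→6  tau→4  [deg 4]
  2: tau→1  tau→5  [deg 2]
  3: tau→6  [deg 1]
  4: a→1  [deg 1]
  5: tau→1  tau→2  [deg 2]
  6: b→2  [deg 1]

Answer: DEADLOCK-FREE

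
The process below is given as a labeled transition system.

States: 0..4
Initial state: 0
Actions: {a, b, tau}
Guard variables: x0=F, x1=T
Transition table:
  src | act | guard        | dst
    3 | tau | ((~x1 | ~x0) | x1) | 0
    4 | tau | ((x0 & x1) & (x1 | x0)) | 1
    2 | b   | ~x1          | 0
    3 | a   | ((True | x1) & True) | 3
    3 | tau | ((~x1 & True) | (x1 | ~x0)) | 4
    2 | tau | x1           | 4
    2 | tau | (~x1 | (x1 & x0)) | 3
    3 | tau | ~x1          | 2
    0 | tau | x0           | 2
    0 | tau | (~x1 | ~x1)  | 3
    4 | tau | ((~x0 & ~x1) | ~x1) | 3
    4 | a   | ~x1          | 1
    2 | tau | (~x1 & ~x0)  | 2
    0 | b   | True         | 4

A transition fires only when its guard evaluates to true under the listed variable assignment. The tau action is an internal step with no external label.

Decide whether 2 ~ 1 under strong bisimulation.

Refine partition for ~:
  P[0] = {{0,1,2,3,4}}
  P[1] = {{0},{1,4},{2},{3}}
stable after 2 split(s): 4 block(s)
class of 2: {2}; class of 1: {1,4}

Answer: NOT BISIMILAR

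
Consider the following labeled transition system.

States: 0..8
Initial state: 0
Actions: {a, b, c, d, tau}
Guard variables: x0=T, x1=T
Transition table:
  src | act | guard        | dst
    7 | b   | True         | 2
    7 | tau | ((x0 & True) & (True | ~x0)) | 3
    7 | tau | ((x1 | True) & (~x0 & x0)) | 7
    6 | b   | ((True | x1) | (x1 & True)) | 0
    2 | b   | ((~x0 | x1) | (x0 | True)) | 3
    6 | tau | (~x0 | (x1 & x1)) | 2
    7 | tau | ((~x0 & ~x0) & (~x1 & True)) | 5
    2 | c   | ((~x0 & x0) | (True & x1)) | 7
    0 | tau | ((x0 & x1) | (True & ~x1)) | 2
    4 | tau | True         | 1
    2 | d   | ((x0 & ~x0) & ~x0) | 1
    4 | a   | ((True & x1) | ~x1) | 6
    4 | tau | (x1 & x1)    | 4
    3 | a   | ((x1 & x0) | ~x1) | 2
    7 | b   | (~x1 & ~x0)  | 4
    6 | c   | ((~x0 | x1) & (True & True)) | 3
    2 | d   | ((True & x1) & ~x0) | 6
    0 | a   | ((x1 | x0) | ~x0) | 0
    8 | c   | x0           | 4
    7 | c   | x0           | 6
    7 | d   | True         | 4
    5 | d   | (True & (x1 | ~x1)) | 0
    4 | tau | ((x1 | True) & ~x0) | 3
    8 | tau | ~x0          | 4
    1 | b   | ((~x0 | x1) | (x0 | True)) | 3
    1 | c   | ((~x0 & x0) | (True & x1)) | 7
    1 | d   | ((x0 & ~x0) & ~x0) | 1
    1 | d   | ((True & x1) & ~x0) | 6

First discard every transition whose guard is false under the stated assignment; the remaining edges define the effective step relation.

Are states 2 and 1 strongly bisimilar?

Bisimulation quotient by refinement:
  round 0: {{0,1,2,3,4,5,6,7,8}}
  round 1: {{0,4},{1,2},{3},{5},{6},{7},{8}}
  round 2: {{0},{1,2},{3},{4},{5},{6},{7},{8}}
stable after 3 split(s): 8 block(s)
class of 2: {1,2}; class of 1: {1,2}

Answer: BISIMILAR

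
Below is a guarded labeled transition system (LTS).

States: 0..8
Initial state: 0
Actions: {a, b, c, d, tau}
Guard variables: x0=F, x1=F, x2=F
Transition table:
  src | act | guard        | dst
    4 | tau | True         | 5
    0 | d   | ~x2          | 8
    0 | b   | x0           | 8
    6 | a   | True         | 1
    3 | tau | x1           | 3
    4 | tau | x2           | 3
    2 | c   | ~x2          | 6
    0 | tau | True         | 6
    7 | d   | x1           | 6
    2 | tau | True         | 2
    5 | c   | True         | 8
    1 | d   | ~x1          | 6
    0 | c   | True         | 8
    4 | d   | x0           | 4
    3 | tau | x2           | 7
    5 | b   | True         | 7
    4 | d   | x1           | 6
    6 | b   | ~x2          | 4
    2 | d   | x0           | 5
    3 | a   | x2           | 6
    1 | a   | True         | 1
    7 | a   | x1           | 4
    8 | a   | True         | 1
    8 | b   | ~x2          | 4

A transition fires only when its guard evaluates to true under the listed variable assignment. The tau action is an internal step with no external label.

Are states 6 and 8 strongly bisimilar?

Bisimulation quotient by refinement:
  P[0] = {{0,1,2,3,4,5,6,7,8}}
  P[1] = {{0},{1},{2},{3,7},{4},{5},{6,8}}
7 equivalence class(es) (converged in 2)
6∈{6,8}, 8∈{6,8}

Answer: BISIMILAR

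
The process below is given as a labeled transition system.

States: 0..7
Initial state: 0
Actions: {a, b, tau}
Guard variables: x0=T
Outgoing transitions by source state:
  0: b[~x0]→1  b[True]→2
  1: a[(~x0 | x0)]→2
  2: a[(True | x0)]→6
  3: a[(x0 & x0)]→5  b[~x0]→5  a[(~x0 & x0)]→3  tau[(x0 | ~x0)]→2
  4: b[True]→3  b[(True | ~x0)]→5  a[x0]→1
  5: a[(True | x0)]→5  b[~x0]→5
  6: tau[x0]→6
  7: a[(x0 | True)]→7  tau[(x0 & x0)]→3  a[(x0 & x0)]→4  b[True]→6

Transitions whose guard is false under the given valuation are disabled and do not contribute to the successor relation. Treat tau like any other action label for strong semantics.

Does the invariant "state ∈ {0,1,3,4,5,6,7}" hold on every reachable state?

Answer: INVARIANT VIOLATED at state 2

Analysis:
Allowed set {0,1,3,4,5,6,7}
R = {0,2,6}
  0: ok
  2: VIOLATES
  6: ok
counterexample path to 2: b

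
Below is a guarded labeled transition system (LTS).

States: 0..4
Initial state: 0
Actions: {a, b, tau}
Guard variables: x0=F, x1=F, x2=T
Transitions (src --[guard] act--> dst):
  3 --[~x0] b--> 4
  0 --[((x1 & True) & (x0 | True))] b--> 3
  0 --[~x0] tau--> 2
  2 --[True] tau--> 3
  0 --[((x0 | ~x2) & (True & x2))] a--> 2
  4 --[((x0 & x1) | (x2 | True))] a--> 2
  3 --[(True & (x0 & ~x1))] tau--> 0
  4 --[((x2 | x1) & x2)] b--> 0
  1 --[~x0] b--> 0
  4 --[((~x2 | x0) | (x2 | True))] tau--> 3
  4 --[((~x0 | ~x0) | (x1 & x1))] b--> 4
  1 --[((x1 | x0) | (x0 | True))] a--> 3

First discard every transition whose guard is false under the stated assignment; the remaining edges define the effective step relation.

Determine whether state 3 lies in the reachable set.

After dropping false guards: 9 live edges.
L0 = {0}
L1 = {2}  total {0,2}
L2 = {3}  total {0,2,3}
L3 = {4}  total {0,2,3,4}
R = {0,2,3,4}
witness 3: tau·tau

Answer: REACHABLE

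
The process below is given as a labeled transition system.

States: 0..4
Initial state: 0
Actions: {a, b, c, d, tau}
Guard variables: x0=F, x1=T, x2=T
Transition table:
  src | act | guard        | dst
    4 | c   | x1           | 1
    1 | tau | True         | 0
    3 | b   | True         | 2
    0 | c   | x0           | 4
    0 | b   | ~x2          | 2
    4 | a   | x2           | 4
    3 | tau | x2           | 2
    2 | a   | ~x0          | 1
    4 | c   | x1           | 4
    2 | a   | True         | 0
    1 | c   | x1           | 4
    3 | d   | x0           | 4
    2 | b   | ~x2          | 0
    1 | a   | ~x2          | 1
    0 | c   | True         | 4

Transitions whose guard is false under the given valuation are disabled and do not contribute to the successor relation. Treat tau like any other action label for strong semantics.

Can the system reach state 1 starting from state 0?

Answer: REACHABLE

Trace:
Guard filter leaves 10 enabled edge(s).
depth 0: {0}
depth 1: {4}  now seen {0,4}
depth 2: {1}  now seen {0,1,4}
R = {0,1,4}
Path to 1: c·c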